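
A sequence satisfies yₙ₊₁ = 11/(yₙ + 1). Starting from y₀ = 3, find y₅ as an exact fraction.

2464/873

y₁ = 11/(3 + 1) = 11/4.
y₂ = 11/(11/4 + 1) = 44/15.
y₃ = 11/(44/15 + 1) = 165/59.
y₄ = 11/(165/59 + 1) = 649/224.
y₅ = 11/(649/224 + 1) = 2464/873.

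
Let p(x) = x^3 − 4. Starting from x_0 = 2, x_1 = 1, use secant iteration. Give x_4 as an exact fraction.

p(2) = 4, p(1) = −3. x_2 = 1 − (−3)·(1 − 2)/((−3) − 4) = 10/7.
p(1) = −3, p(10/7) = −372/343. x_3 = (10/7) − (−372/343)·((10/7) − 1)/((−372/343) − (−3)) = 122/73.
p(10/7) = −372/343, p(122/73) = 259780/389017. x_4 = (122/73) − (259780/389017)·((122/73) − (10/7))/((259780/389017) − (−372/343)) = 744241/471409.

744241/471409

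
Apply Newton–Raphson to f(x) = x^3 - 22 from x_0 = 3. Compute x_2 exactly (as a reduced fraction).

655489/233928

f'(x) = 3x^2.
f(3) = 5, f'(3) = 27, so x_1 = 3 - 5/27 = 76/27.
f(76/27) = 5950/19683, f'(76/27) = 5776/243, so x_2 = (76/27) - (5950/19683)/(5776/243) = 655489/233928.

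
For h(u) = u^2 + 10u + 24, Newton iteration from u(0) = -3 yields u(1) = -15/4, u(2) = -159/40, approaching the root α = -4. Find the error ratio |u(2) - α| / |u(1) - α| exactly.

1/10

u(1) - α = -15/4 - (-4) = -15/4 + 4 = 1/4, so |u(1) - α| = 1/4.
u(2) - α = -159/40 - (-4) = -159/40 + 4 = 1/40, so |u(2) - α| = 1/40.
Ratio = (1/40) / (1/4) = 1/10.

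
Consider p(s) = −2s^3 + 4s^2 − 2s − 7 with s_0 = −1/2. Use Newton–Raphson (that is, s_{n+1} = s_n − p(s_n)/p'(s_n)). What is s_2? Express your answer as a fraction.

−60617/63360

p'(s) = −6s^2 + 8s − 2.
p(−1/2) = −19/4, p'(−1/2) = −15/2, so s_1 = (−1/2) − (−19/4)/(−15/2) = −17/15.
p(−17/15) = 11191/3375, p'(−17/15) = −1408/75, so s_2 = (−17/15) − (11191/3375)/(−1408/75) = −60617/63360.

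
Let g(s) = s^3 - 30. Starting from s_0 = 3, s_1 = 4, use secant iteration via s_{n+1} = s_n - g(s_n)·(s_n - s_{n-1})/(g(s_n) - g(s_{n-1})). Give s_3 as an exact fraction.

g(3) = -3, g(4) = 34. s_2 = 4 - 34·(4 - 3)/(34 - (-3)) = 114/37.
g(4) = 34, g(114/37) = -38046/50653. s_3 = (114/37) - (-38046/50653)·((114/37) - 4)/((-38046/50653) - 34) = 80271/25886.

80271/25886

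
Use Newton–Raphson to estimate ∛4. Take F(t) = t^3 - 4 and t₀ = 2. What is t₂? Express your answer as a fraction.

358/225

F'(t) = 3t^2.
F(2) = 4, F'(2) = 12, so t₁ = 2 - 4/12 = 5/3.
F(5/3) = 17/27, F'(5/3) = 25/3, so t₂ = (5/3) - (17/27)/(25/3) = 358/225.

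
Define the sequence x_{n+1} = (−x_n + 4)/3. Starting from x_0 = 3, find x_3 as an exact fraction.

25/27

x_1 = (−3 + 4)/3 = 1/3.
x_2 = (−(1/3) + 4)/3 = 11/9.
x_3 = (−(11/9) + 4)/3 = 25/27.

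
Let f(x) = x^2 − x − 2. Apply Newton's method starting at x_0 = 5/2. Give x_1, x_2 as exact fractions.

x_1 = 33/16, x_2 = 1601/800

f'(x) = 2x − 1.
f(5/2) = 7/4, f'(5/2) = 4, so x_1 = (5/2) − (7/4)/4 = 33/16.
f(33/16) = 49/256, f'(33/16) = 25/8, so x_2 = (33/16) − (49/256)/(25/8) = 1601/800.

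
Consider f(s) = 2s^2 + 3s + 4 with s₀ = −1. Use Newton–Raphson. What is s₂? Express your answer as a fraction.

f'(s) = 4s + 3.
f(−1) = 3, f'(−1) = −1, so s₁ = (−1) − 3/(−1) = 2.
f(2) = 18, f'(2) = 11, so s₂ = 2 − 18/11 = 4/11.

4/11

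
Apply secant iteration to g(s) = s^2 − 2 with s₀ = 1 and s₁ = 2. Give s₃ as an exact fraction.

g(1) = −1, g(2) = 2. s₂ = 2 − 2·(2 − 1)/(2 − (−1)) = 4/3.
g(2) = 2, g(4/3) = −2/9. s₃ = (4/3) − (−2/9)·((4/3) − 2)/((−2/9) − 2) = 7/5.

7/5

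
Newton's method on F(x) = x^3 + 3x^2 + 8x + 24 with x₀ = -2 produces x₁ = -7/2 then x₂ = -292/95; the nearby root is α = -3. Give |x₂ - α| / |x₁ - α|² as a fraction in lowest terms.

x₁ - α = -7/2 - (-3) = -7/2 + 3 = -1/2, so |x₁ - α| = 1/2.
x₂ - α = -292/95 - (-3) = -292/95 + 3 = -7/95, so |x₂ - α| = 7/95.
|x₁ - α|² = 1/4.
Ratio = (7/95) / (1/4) = 28/95.

28/95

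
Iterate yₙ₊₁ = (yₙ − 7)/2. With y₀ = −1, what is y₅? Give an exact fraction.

y₁ = ((−1) − 7)/2 = −4.
y₂ = ((−4) − 7)/2 = −11/2.
y₃ = ((−11/2) − 7)/2 = −25/4.
y₄ = ((−25/4) − 7)/2 = −53/8.
y₅ = ((−53/8) − 7)/2 = −109/16.

−109/16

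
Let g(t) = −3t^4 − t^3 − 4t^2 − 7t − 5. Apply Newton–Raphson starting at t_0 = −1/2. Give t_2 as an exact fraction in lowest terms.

−769751/632992

g'(t) = −12t^3 − 3t^2 − 8t − 7.
g(−1/2) = −41/16, g'(−1/2) = −9/4, so t_1 = (−1/2) − (−41/16)/(−9/4) = −59/36.
g(−59/36) = −12044365/559872, g'(−59/36) = 98905/1944, so t_2 = (−59/36) − (−12044365/559872)/(98905/1944) = −769751/632992.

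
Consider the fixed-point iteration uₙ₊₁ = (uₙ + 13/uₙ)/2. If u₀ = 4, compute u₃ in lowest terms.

u₁ = (4 + 13/4)/2 = 29/8.
u₂ = (29/8 + 13/(29/8))/2 = 1673/464.
u₃ = (1673/464 + 13/(1673/464))/2 = 5597777/1552544.

5597777/1552544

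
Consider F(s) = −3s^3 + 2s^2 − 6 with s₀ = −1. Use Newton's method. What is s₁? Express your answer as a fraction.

−14/13

F'(s) = −9s^2 + 4s.
F(−1) = −1, F'(−1) = −13, so s₁ = (−1) − (−1)/(−13) = −14/13.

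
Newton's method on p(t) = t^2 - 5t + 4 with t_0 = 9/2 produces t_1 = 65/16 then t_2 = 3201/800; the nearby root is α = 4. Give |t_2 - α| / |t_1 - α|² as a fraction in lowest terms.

t_1 - α = 65/16 - 4 = 1/16, so |t_1 - α| = 1/16.
t_2 - α = 3201/800 - 4 = 1/800, so |t_2 - α| = 1/800.
|t_1 - α|² = 1/256.
Ratio = (1/800) / (1/256) = 8/25.

8/25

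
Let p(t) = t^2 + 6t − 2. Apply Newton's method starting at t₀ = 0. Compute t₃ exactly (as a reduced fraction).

p'(t) = 2t + 6.
p(0) = −2, p'(0) = 6, so t₁ = 0 − (−2)/6 = 1/3.
p(1/3) = 1/9, p'(1/3) = 20/3, so t₂ = (1/3) − (1/9)/(20/3) = 19/60.
p(19/60) = 1/3600, p'(19/60) = 199/30, so t₃ = (19/60) − (1/3600)/(199/30) = 7561/23880.

7561/23880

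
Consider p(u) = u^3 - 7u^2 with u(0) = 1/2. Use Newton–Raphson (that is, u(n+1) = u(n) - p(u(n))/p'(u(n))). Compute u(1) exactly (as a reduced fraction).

p'(u) = 3u^2 - 14u.
p(1/2) = -13/8, p'(1/2) = -25/4, so u(1) = (1/2) - (-13/8)/(-25/4) = 6/25.

6/25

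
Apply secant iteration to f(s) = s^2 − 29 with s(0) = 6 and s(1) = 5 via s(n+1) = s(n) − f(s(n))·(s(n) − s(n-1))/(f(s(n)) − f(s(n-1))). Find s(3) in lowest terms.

f(6) = 7, f(5) = −4. s(2) = 5 − (−4)·(5 − 6)/((−4) − 7) = 59/11.
f(5) = −4, f(59/11) = −28/121. s(3) = (59/11) − (−28/121)·((59/11) − 5)/((−28/121) − (−4)) = 307/57.

307/57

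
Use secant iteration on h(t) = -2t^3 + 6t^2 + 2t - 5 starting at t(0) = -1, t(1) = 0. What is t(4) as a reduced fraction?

h(-1) = 1, h(0) = -5. t(2) = 0 - (-5)·(0 - (-1))/((-5) - 1) = -5/6.
h(0) = -5, h(-5/6) = -145/108. t(3) = (-5/6) - (-145/108)·((-5/6) - 0)/((-145/108) - (-5)) = -90/79.
h(-5/6) = -145/108, h(-90/79) = 1708825/493039. t(4) = (-90/79) - (1708825/493039)·((-90/79) - (-5/6))/((1708825/493039) - (-145/108)) = -1622340/1765819.

-1622340/1765819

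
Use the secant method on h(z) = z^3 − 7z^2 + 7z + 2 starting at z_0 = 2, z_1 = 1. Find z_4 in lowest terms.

h(2) = −4, h(1) = 3. z_2 = 1 − 3·(1 − 2)/(3 − (−4)) = 10/7.
h(1) = 3, h(10/7) = 216/343. z_3 = (10/7) − (216/343)·((10/7) − 1)/((216/343) − 3) = 418/271.
h(10/7) = 216/343, h(418/271) = −3723408/19902511. z_4 = (418/271) − (−3723408/19902511)·((418/271) − (10/7))/((−3723408/19902511) − (216/343)) = 39144958/25815145.

39144958/25815145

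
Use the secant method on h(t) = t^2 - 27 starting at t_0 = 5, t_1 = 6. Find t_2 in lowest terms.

57/11

h(5) = -2, h(6) = 9. t_2 = 6 - 9·(6 - 5)/(9 - (-2)) = 57/11.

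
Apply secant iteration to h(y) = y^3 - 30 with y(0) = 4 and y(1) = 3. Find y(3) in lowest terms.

39340/12657

h(4) = 34, h(3) = -3. y(2) = 3 - (-3)·(3 - 4)/((-3) - 34) = 114/37.
h(3) = -3, h(114/37) = -38046/50653. y(3) = (114/37) - (-38046/50653)·((114/37) - 3)/((-38046/50653) - (-3)) = 39340/12657.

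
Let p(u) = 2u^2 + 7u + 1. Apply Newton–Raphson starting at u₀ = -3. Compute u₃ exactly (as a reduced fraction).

-584393/174405

p'(u) = 4u + 7.
p(-3) = -2, p'(-3) = -5, so u₁ = (-3) - (-2)/(-5) = -17/5.
p(-17/5) = 8/25, p'(-17/5) = -33/5, so u₂ = (-17/5) - (8/25)/(-33/5) = -553/165.
p(-553/165) = 128/27225, p'(-553/165) = -1057/165, so u₃ = (-553/165) - (128/27225)/(-1057/165) = -584393/174405.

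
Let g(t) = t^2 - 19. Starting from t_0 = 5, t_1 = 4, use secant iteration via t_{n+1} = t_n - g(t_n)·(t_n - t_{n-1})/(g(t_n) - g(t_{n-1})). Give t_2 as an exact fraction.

13/3

g(5) = 6, g(4) = -3. t_2 = 4 - (-3)·(4 - 5)/((-3) - 6) = 13/3.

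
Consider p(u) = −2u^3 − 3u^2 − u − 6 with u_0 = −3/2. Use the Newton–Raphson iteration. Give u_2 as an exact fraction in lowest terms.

−211413/102938

p'(u) = −6u^2 − 6u − 1.
p(−3/2) = −9/2, p'(−3/2) = −11/2, so u_1 = (−3/2) − (−9/2)/(−11/2) = −51/22.
p(−51/22) = 6804/1331, p'(−51/22) = −4679/242, so u_2 = (−51/22) − (6804/1331)/(−4679/242) = −211413/102938.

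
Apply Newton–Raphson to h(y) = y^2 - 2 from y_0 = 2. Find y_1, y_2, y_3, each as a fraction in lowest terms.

h'(y) = 2y.
h(2) = 2, h'(2) = 4, so y_1 = 2 - 2/4 = 3/2.
h(3/2) = 1/4, h'(3/2) = 3, so y_2 = (3/2) - (1/4)/3 = 17/12.
h(17/12) = 1/144, h'(17/12) = 17/6, so y_3 = (17/12) - (1/144)/(17/6) = 577/408.

y_1 = 3/2, y_2 = 17/12, y_3 = 577/408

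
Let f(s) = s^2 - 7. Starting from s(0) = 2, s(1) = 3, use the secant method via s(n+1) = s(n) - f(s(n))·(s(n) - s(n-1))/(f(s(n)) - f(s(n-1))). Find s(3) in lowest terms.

f(2) = -3, f(3) = 2. s(2) = 3 - 2·(3 - 2)/(2 - (-3)) = 13/5.
f(3) = 2, f(13/5) = -6/25. s(3) = (13/5) - (-6/25)·((13/5) - 3)/((-6/25) - 2) = 37/14.

37/14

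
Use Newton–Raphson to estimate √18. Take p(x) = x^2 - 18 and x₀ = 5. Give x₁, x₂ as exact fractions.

x₁ = 43/10, x₂ = 3649/860

p'(x) = 2x.
p(5) = 7, p'(5) = 10, so x₁ = 5 - 7/10 = 43/10.
p(43/10) = 49/100, p'(43/10) = 43/5, so x₂ = (43/10) - (49/100)/(43/5) = 3649/860.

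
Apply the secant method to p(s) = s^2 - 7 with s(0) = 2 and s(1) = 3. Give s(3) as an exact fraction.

37/14

p(2) = -3, p(3) = 2. s(2) = 3 - 2·(3 - 2)/(2 - (-3)) = 13/5.
p(3) = 2, p(13/5) = -6/25. s(3) = (13/5) - (-6/25)·((13/5) - 3)/((-6/25) - 2) = 37/14.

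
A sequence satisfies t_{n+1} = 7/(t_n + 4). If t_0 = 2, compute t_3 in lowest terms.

t_1 = 7/(2 + 4) = 7/6.
t_2 = 7/(7/6 + 4) = 42/31.
t_3 = 7/(42/31 + 4) = 217/166.

217/166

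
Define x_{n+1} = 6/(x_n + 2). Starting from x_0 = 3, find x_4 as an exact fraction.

x_1 = 6/(3 + 2) = 6/5.
x_2 = 6/(6/5 + 2) = 15/8.
x_3 = 6/(15/8 + 2) = 48/31.
x_4 = 6/(48/31 + 2) = 93/55.

93/55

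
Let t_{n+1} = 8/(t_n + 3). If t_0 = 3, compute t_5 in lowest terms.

2344/1383

t_1 = 8/(3 + 3) = 4/3.
t_2 = 8/(4/3 + 3) = 24/13.
t_3 = 8/(24/13 + 3) = 104/63.
t_4 = 8/(104/63 + 3) = 504/293.
t_5 = 8/(504/293 + 3) = 2344/1383.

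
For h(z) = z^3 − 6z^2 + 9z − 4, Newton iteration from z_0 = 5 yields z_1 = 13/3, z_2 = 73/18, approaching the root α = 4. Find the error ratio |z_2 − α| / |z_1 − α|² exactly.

1/2

z_1 − α = 13/3 − 4 = 1/3, so |z_1 − α| = 1/3.
z_2 − α = 73/18 − 4 = 1/18, so |z_2 − α| = 1/18.
|z_1 − α|² = 1/9.
Ratio = (1/18) / (1/9) = 1/2.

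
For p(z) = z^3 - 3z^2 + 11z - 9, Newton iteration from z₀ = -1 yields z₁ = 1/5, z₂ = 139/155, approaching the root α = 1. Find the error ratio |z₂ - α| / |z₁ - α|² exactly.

z₁ - α = 1/5 - 1 = -4/5, so |z₁ - α| = 4/5.
z₂ - α = 139/155 - 1 = -16/155, so |z₂ - α| = 16/155.
|z₁ - α|² = 16/25.
Ratio = (16/155) / (16/25) = 5/31.

5/31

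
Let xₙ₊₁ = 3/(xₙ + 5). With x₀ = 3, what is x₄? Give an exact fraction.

x₁ = 3/(3 + 5) = 3/8.
x₂ = 3/(3/8 + 5) = 24/43.
x₃ = 3/(24/43 + 5) = 129/239.
x₄ = 3/(129/239 + 5) = 717/1324.

717/1324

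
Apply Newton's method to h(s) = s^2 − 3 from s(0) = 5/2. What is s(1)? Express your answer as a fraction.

37/20

h'(s) = 2s.
h(5/2) = 13/4, h'(5/2) = 5, so s(1) = (5/2) − (13/4)/5 = 37/20.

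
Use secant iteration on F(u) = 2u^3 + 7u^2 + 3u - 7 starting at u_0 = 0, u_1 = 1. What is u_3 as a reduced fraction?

F(0) = -7, F(1) = 5. u_2 = 1 - 5·(1 - 0)/(5 - (-7)) = 7/12.
F(1) = 5, F(7/12) = -2135/864. u_3 = (7/12) - (-2135/864)·((7/12) - 1)/((-2135/864) - 5) = 931/1291.

931/1291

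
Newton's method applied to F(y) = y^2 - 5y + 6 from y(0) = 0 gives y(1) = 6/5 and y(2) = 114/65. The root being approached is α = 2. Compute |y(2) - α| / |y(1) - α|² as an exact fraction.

5/13

y(1) - α = 6/5 - 2 = -4/5, so |y(1) - α| = 4/5.
y(2) - α = 114/65 - 2 = -16/65, so |y(2) - α| = 16/65.
|y(1) - α|² = 16/25.
Ratio = (16/65) / (16/25) = 5/13.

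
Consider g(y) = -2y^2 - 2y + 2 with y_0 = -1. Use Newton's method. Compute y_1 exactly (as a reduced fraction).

-2

g'(y) = -4y - 2.
g(-1) = 2, g'(-1) = 2, so y_1 = (-1) - 2/2 = -2.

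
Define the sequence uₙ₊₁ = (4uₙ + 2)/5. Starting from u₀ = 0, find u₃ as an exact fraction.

122/125

u₁ = (4·0 + 2)/5 = 2/5.
u₂ = (4·(2/5) + 2)/5 = 18/25.
u₃ = (4·(18/25) + 2)/5 = 122/125.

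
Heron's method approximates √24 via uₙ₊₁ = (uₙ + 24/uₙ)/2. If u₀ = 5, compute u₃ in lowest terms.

46099201/9409960

u₁ = (5 + 24/5)/2 = 49/10.
u₂ = (49/10 + 24/(49/10))/2 = 4801/980.
u₃ = (4801/980 + 24/(4801/980))/2 = 46099201/9409960.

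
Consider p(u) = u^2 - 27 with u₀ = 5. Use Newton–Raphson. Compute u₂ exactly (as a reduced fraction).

p'(u) = 2u.
p(5) = -2, p'(5) = 10, so u₁ = 5 - (-2)/10 = 26/5.
p(26/5) = 1/25, p'(26/5) = 52/5, so u₂ = (26/5) - (1/25)/(52/5) = 1351/260.

1351/260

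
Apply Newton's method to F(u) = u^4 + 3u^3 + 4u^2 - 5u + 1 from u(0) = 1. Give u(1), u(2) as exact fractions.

F'(u) = 4u^3 + 9u^2 + 8u - 5.
F(1) = 4, F'(1) = 16, so u(1) = 1 - 4/16 = 3/4.
F(3/4) = 277/256, F'(3/4) = 31/4, so u(2) = (3/4) - (277/256)/(31/4) = 1211/1984.

u(1) = 3/4, u(2) = 1211/1984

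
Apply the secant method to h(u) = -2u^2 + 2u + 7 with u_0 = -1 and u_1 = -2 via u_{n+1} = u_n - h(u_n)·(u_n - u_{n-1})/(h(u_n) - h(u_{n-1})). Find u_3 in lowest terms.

-10/7

h(-1) = 3, h(-2) = -5. u_2 = (-2) - (-5)·((-2) - (-1))/((-5) - 3) = -11/8.
h(-2) = -5, h(-11/8) = 15/32. u_3 = (-11/8) - (15/32)·((-11/8) - (-2))/((15/32) - (-5)) = -10/7.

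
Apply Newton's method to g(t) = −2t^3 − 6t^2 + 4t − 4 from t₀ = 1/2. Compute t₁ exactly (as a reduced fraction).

g'(t) = −6t^2 − 12t + 4.
g(1/2) = −15/4, g'(1/2) = −7/2, so t₁ = (1/2) − (−15/4)/(−7/2) = −4/7.

−4/7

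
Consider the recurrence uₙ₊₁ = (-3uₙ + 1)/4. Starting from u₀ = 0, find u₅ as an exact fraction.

181/1024

u₁ = (-3·0 + 1)/4 = 1/4.
u₂ = (-3·(1/4) + 1)/4 = 1/16.
u₃ = (-3·(1/16) + 1)/4 = 13/64.
u₄ = (-3·(13/64) + 1)/4 = 25/256.
u₅ = (-3·(25/256) + 1)/4 = 181/1024.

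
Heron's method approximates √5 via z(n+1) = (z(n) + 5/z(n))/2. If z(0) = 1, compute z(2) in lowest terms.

7/3

z(1) = (1 + 5/1)/2 = 3.
z(2) = (3 + 5/3)/2 = 7/3.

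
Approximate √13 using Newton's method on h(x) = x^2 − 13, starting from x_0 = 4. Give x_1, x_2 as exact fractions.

x_1 = 29/8, x_2 = 1673/464

h'(x) = 2x.
h(4) = 3, h'(4) = 8, so x_1 = 4 − 3/8 = 29/8.
h(29/8) = 9/64, h'(29/8) = 29/4, so x_2 = (29/8) − (9/64)/(29/4) = 1673/464.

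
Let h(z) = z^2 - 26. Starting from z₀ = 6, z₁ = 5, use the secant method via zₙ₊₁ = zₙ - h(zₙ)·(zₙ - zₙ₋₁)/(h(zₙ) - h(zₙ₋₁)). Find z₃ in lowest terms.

566/111

h(6) = 10, h(5) = -1. z₂ = 5 - (-1)·(5 - 6)/((-1) - 10) = 56/11.
h(5) = -1, h(56/11) = -10/121. z₃ = (56/11) - (-10/121)·((56/11) - 5)/((-10/121) - (-1)) = 566/111.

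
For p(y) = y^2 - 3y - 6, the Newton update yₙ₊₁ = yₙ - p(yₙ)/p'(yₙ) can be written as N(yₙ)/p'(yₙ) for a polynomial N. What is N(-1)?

p'(y) = 2y - 3.
N(y) = y·p'(y) - p(y) = y·(2y - 3) - (y^2 - 3y - 6) = y^2 + 6.
N(-1) = 7.

7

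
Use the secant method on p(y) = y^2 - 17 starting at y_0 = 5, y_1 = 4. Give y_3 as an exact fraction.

p(5) = 8, p(4) = -1. y_2 = 4 - (-1)·(4 - 5)/((-1) - 8) = 37/9.
p(4) = -1, p(37/9) = -8/81. y_3 = (37/9) - (-8/81)·((37/9) - 4)/((-8/81) - (-1)) = 301/73.

301/73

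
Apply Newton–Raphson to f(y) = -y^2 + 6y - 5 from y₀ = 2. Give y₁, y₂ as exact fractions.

f'(y) = -2y + 6.
f(2) = 3, f'(2) = 2, so y₁ = 2 - 3/2 = 1/2.
f(1/2) = -9/4, f'(1/2) = 5, so y₂ = (1/2) - (-9/4)/5 = 19/20.

y₁ = 1/2, y₂ = 19/20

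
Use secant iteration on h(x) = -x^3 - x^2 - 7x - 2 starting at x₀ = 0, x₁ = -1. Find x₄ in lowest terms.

-11591798/39367203

h(0) = -2, h(-1) = 5. x₂ = (-1) - 5·((-1) - 0)/(5 - (-2)) = -2/7.
h(-1) = 5, h(-2/7) = -20/343. x₃ = (-2/7) - (-20/343)·((-2/7) - (-1))/((-20/343) - 5) = -102/347.
h(-2/7) = -20/343, h(-102/347) = -140800/41781923. x₄ = (-102/347) - (-140800/41781923)·((-102/347) - (-2/7))/((-140800/41781923) - (-20/343)) = -11591798/39367203.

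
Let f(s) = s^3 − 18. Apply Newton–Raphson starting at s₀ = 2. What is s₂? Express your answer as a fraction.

6857/2601

f'(s) = 3s^2.
f(2) = −10, f'(2) = 12, so s₁ = 2 − (−10)/12 = 17/6.
f(17/6) = 1025/216, f'(17/6) = 289/12, so s₂ = (17/6) − (1025/216)/(289/12) = 6857/2601.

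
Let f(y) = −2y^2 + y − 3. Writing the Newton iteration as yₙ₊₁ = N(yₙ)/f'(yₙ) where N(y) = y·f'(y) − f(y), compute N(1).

f'(y) = −4y + 1.
N(y) = y·f'(y) − f(y) = y·(−4y + 1) − (−2y^2 + y − 3) = −2y^2 + 3.
N(1) = 1.

1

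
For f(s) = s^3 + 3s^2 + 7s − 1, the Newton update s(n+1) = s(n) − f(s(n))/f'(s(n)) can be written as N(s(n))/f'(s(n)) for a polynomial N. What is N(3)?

f'(s) = 3s^2 + 6s + 7.
N(s) = s·f'(s) − f(s) = s·(3s^2 + 6s + 7) − (s^3 + 3s^2 + 7s − 1) = 2s^3 + 3s^2 + 1.
N(3) = 82.

82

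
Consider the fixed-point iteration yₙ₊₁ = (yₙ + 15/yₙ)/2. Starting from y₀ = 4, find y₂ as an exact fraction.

y₁ = (4 + 15/4)/2 = 31/8.
y₂ = (31/8 + 15/(31/8))/2 = 1921/496.

1921/496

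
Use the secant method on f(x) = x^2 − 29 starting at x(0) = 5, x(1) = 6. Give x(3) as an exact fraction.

f(5) = −4, f(6) = 7. x(2) = 6 − 7·(6 − 5)/(7 − (−4)) = 59/11.
f(6) = 7, f(59/11) = −28/121. x(3) = (59/11) − (−28/121)·((59/11) − 6)/((−28/121) − 7) = 673/125.

673/125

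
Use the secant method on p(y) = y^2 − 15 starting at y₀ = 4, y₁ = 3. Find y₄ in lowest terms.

p(4) = 1, p(3) = −6. y₂ = 3 − (−6)·(3 − 4)/((−6) − 1) = 27/7.
p(3) = −6, p(27/7) = −6/49. y₃ = (27/7) − (−6/49)·((27/7) − 3)/((−6/49) − (−6)) = 31/8.
p(27/7) = −6/49, p(31/8) = 1/64. y₄ = (31/8) − (1/64)·((31/8) − (27/7))/((1/64) − (−6/49)) = 1677/433.

1677/433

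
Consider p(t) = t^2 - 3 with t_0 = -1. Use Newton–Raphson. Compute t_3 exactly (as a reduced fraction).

p'(t) = 2t.
p(-1) = -2, p'(-1) = -2, so t_1 = (-1) - (-2)/(-2) = -2.
p(-2) = 1, p'(-2) = -4, so t_2 = (-2) - 1/(-4) = -7/4.
p(-7/4) = 1/16, p'(-7/4) = -7/2, so t_3 = (-7/4) - (1/16)/(-7/2) = -97/56.

-97/56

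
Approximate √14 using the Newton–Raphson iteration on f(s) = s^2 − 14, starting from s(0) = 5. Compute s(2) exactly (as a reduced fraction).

2921/780

f'(s) = 2s.
f(5) = 11, f'(5) = 10, so s(1) = 5 − 11/10 = 39/10.
f(39/10) = 121/100, f'(39/10) = 39/5, so s(2) = (39/10) − (121/100)/(39/5) = 2921/780.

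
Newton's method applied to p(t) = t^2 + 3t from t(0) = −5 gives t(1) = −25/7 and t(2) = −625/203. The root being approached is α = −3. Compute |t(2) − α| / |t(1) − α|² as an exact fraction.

7/29

t(1) − α = −25/7 − (−3) = −25/7 + 3 = −4/7, so |t(1) − α| = 4/7.
t(2) − α = −625/203 − (−3) = −625/203 + 3 = −16/203, so |t(2) − α| = 16/203.
|t(1) − α|² = 16/49.
Ratio = (16/203) / (16/49) = 7/29.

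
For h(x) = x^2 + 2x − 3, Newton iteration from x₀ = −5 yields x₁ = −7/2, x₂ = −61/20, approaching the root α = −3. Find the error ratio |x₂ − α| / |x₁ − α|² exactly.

x₁ − α = −7/2 − (−3) = −7/2 + 3 = −1/2, so |x₁ − α| = 1/2.
x₂ − α = −61/20 − (−3) = −61/20 + 3 = −1/20, so |x₂ − α| = 1/20.
|x₁ − α|² = 1/4.
Ratio = (1/20) / (1/4) = 1/5.

1/5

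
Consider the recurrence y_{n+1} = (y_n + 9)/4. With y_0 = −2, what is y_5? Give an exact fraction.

y_1 = ((−2) + 9)/4 = 7/4.
y_2 = ((7/4) + 9)/4 = 43/16.
y_3 = ((43/16) + 9)/4 = 187/64.
y_4 = ((187/64) + 9)/4 = 763/256.
y_5 = ((763/256) + 9)/4 = 3067/1024.

3067/1024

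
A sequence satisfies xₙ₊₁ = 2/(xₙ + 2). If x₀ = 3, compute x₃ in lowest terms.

x₁ = 2/(3 + 2) = 2/5.
x₂ = 2/(2/5 + 2) = 5/6.
x₃ = 2/(5/6 + 2) = 12/17.

12/17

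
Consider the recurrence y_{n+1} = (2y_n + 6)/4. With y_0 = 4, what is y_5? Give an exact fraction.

97/32

y_1 = (2·4 + 6)/4 = 7/2.
y_2 = (2·(7/2) + 6)/4 = 13/4.
y_3 = (2·(13/4) + 6)/4 = 25/8.
y_4 = (2·(25/8) + 6)/4 = 49/16.
y_5 = (2·(49/16) + 6)/4 = 97/32.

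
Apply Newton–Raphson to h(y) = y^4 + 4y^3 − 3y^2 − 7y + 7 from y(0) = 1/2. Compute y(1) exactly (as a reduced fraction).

h'(y) = 4y^3 + 12y^2 − 6y − 7.
h(1/2) = 53/16, h'(1/2) = −13/2, so y(1) = (1/2) − (53/16)/(−13/2) = 105/104.

105/104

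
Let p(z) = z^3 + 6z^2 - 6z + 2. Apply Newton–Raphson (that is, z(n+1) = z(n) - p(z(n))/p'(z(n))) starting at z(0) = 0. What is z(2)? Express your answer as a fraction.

p'(z) = 3z^2 + 12z - 6.
p(0) = 2, p'(0) = -6, so z(1) = 0 - 2/(-6) = 1/3.
p(1/3) = 19/27, p'(1/3) = -5/3, so z(2) = (1/3) - (19/27)/(-5/3) = 34/45.

34/45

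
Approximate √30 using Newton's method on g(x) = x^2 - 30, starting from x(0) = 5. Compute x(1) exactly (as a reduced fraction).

g'(x) = 2x.
g(5) = -5, g'(5) = 10, so x(1) = 5 - (-5)/10 = 11/2.

11/2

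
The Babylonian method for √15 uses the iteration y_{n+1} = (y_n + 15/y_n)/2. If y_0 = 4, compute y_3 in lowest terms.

7380481/1905632

y_1 = (4 + 15/4)/2 = 31/8.
y_2 = (31/8 + 15/(31/8))/2 = 1921/496.
y_3 = (1921/496 + 15/(1921/496))/2 = 7380481/1905632.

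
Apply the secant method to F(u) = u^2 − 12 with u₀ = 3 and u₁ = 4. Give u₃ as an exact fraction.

45/13

F(3) = −3, F(4) = 4. u₂ = 4 − 4·(4 − 3)/(4 − (−3)) = 24/7.
F(4) = 4, F(24/7) = −12/49. u₃ = (24/7) − (−12/49)·((24/7) − 4)/((−12/49) − 4) = 45/13.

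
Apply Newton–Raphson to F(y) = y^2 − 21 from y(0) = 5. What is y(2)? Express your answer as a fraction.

527/115

F'(y) = 2y.
F(5) = 4, F'(5) = 10, so y(1) = 5 − 4/10 = 23/5.
F(23/5) = 4/25, F'(23/5) = 46/5, so y(2) = (23/5) − (4/25)/(46/5) = 527/115.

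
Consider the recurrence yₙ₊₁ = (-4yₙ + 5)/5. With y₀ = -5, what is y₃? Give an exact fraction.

17/5

y₁ = (-4·(-5) + 5)/5 = 5.
y₂ = (-4·5 + 5)/5 = -3.
y₃ = (-4·(-3) + 5)/5 = 17/5.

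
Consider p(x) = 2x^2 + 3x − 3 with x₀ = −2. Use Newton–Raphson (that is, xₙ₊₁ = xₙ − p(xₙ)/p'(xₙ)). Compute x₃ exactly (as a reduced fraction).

p'(x) = 4x + 3.
p(−2) = −1, p'(−2) = −5, so x₁ = (−2) − (−1)/(−5) = −11/5.
p(−11/5) = 2/25, p'(−11/5) = −29/5, so x₂ = (−11/5) − (2/25)/(−29/5) = −317/145.
p(−317/145) = 8/21025, p'(−317/145) = −833/145, so x₃ = (−317/145) − (8/21025)/(−833/145) = −264053/120785.

−264053/120785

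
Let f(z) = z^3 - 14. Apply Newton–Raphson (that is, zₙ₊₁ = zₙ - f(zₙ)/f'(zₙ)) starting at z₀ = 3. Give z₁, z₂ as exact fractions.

z₁ = 68/27, z₂ = 452213/187272

f'(z) = 3z^2.
f(3) = 13, f'(3) = 27, so z₁ = 3 - 13/27 = 68/27.
f(68/27) = 38870/19683, f'(68/27) = 4624/243, so z₂ = (68/27) - (38870/19683)/(4624/243) = 452213/187272.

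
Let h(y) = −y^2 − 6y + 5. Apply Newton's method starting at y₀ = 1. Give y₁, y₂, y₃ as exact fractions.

y₁ = 3/4, y₂ = 89/120, y₃ = 79921/107760

h'(y) = −2y − 6.
h(1) = −2, h'(1) = −8, so y₁ = 1 − (−2)/(−8) = 3/4.
h(3/4) = −1/16, h'(3/4) = −15/2, so y₂ = (3/4) − (−1/16)/(−15/2) = 89/120.
h(89/120) = −1/14400, h'(89/120) = −449/60, so y₃ = (89/120) − (−1/14400)/(−449/60) = 79921/107760.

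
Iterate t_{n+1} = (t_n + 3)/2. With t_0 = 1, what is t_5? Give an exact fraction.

47/16

t_1 = (1 + 3)/2 = 2.
t_2 = (2 + 3)/2 = 5/2.
t_3 = ((5/2) + 3)/2 = 11/4.
t_4 = ((11/4) + 3)/2 = 23/8.
t_5 = ((23/8) + 3)/2 = 47/16.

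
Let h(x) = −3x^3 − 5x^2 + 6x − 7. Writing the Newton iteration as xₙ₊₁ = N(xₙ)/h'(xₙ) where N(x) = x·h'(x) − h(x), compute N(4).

−457

h'(x) = −9x^2 − 10x + 6.
N(x) = x·h'(x) − h(x) = x·(−9x^2 − 10x + 6) − (−3x^3 − 5x^2 + 6x − 7) = −6x^3 − 5x^2 + 7.
N(4) = −457.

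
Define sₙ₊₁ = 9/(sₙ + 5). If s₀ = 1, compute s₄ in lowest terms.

s₁ = 9/(1 + 5) = 3/2.
s₂ = 9/(3/2 + 5) = 18/13.
s₃ = 9/(18/13 + 5) = 117/83.
s₄ = 9/(117/83 + 5) = 747/532.

747/532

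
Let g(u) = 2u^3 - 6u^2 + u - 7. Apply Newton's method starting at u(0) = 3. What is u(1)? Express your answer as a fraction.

61/19

g'(u) = 6u^2 - 12u + 1.
g(3) = -4, g'(3) = 19, so u(1) = 3 - (-4)/19 = 61/19.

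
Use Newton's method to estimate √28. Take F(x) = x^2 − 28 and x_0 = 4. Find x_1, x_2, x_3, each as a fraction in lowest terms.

x_1 = 11/2, x_2 = 233/44, x_3 = 108497/20504

F'(x) = 2x.
F(4) = −12, F'(4) = 8, so x_1 = 4 − (−12)/8 = 11/2.
F(11/2) = 9/4, F'(11/2) = 11, so x_2 = (11/2) − (9/4)/11 = 233/44.
F(233/44) = 81/1936, F'(233/44) = 233/22, so x_3 = (233/44) − (81/1936)/(233/22) = 108497/20504.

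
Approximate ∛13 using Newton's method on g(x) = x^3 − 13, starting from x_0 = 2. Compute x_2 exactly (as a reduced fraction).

35621/15138

g'(x) = 3x^2.
g(2) = −5, g'(2) = 12, so x_1 = 2 − (−5)/12 = 29/12.
g(29/12) = 1925/1728, g'(29/12) = 841/48, so x_2 = (29/12) − (1925/1728)/(841/48) = 35621/15138.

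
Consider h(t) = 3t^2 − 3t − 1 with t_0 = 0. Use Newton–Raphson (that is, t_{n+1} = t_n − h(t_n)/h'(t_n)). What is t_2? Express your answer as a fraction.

−4/15

h'(t) = 6t − 3.
h(0) = −1, h'(0) = −3, so t_1 = 0 − (−1)/(−3) = −1/3.
h(−1/3) = 1/3, h'(−1/3) = −5, so t_2 = (−1/3) − (1/3)/(−5) = −4/15.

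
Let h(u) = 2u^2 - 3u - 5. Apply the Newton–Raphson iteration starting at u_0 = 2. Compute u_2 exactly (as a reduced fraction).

463/185

h'(u) = 4u - 3.
h(2) = -3, h'(2) = 5, so u_1 = 2 - (-3)/5 = 13/5.
h(13/5) = 18/25, h'(13/5) = 37/5, so u_2 = (13/5) - (18/25)/(37/5) = 463/185.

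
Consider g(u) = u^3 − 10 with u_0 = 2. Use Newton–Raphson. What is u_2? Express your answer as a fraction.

g'(u) = 3u^2.
g(2) = −2, g'(2) = 12, so u_1 = 2 − (−2)/12 = 13/6.
g(13/6) = 37/216, g'(13/6) = 169/12, so u_2 = (13/6) − (37/216)/(169/12) = 3277/1521.

3277/1521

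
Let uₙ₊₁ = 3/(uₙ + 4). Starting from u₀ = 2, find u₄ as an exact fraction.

u₁ = 3/(2 + 4) = 1/2.
u₂ = 3/(1/2 + 4) = 2/3.
u₃ = 3/(2/3 + 4) = 9/14.
u₄ = 3/(9/14 + 4) = 42/65.

42/65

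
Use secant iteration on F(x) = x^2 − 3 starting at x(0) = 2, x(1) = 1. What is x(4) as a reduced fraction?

71/41

F(2) = 1, F(1) = −2. x(2) = 1 − (−2)·(1 − 2)/((−2) − 1) = 5/3.
F(1) = −2, F(5/3) = −2/9. x(3) = (5/3) − (−2/9)·((5/3) − 1)/((−2/9) − (−2)) = 7/4.
F(5/3) = −2/9, F(7/4) = 1/16. x(4) = (7/4) − (1/16)·((7/4) − (5/3))/((1/16) − (−2/9)) = 71/41.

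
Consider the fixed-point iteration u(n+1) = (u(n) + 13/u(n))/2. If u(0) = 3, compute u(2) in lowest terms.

119/33

u(1) = (3 + 13/3)/2 = 11/3.
u(2) = (11/3 + 13/(11/3))/2 = 119/33.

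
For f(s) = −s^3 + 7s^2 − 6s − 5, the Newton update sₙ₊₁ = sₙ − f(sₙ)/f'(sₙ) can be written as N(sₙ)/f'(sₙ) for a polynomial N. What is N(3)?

14

f'(s) = −3s^2 + 14s − 6.
N(s) = s·f'(s) − f(s) = s·(−3s^2 + 14s − 6) − (−s^3 + 7s^2 − 6s − 5) = −2s^3 + 7s^2 + 5.
N(3) = 14.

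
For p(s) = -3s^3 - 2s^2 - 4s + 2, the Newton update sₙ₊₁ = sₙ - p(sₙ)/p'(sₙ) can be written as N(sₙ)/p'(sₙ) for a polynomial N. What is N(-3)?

142

p'(s) = -9s^2 - 4s - 4.
N(s) = s·p'(s) - p(s) = s·(-9s^2 - 4s - 4) - (-3s^3 - 2s^2 - 4s + 2) = -6s^3 - 2s^2 - 2.
N(-3) = 142.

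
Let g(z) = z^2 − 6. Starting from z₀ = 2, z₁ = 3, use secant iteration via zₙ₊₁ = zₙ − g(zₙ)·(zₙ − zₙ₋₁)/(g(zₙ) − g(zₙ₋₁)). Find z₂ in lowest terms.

12/5

g(2) = −2, g(3) = 3. z₂ = 3 − 3·(3 − 2)/(3 − (−2)) = 12/5.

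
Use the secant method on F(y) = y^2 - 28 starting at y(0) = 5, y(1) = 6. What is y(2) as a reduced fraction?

F(5) = -3, F(6) = 8. y(2) = 6 - 8·(6 - 5)/(8 - (-3)) = 58/11.

58/11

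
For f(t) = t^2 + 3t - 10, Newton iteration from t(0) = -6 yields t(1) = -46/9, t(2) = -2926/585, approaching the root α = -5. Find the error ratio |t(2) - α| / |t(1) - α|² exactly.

t(1) - α = -46/9 - (-5) = -46/9 + 5 = -1/9, so |t(1) - α| = 1/9.
t(2) - α = -2926/585 - (-5) = -2926/585 + 5 = -1/585, so |t(2) - α| = 1/585.
|t(1) - α|² = 1/81.
Ratio = (1/585) / (1/81) = 9/65.

9/65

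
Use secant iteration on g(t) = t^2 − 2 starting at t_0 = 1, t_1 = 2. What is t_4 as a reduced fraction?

g(1) = −1, g(2) = 2. t_2 = 2 − 2·(2 − 1)/(2 − (−1)) = 4/3.
g(2) = 2, g(4/3) = −2/9. t_3 = (4/3) − (−2/9)·((4/3) − 2)/((−2/9) − 2) = 7/5.
g(4/3) = −2/9, g(7/5) = −1/25. t_4 = (7/5) − (−1/25)·((7/5) − (4/3))/((−1/25) − (−2/9)) = 58/41.

58/41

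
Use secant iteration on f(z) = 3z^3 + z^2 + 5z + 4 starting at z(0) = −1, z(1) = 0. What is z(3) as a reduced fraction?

f(−1) = −3, f(0) = 4. z(2) = 0 − 4·(0 − (−1))/(4 − (−3)) = −4/7.
f(0) = 4, f(−4/7) = 312/343. z(3) = (−4/7) − (312/343)·((−4/7) − 0)/((312/343) − 4) = −196/265.

−196/265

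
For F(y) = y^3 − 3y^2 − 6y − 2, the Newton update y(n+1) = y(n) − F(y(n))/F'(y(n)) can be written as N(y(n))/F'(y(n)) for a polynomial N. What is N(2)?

F'(y) = 3y^2 − 6y − 6.
N(y) = y·F'(y) − F(y) = y·(3y^2 − 6y − 6) − (y^3 − 3y^2 − 6y − 2) = 2y^3 − 3y^2 + 2.
N(2) = 6.

6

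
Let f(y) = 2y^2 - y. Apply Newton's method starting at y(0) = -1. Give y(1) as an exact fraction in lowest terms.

-2/5

f'(y) = 4y - 1.
f(-1) = 3, f'(-1) = -5, so y(1) = (-1) - 3/(-5) = -2/5.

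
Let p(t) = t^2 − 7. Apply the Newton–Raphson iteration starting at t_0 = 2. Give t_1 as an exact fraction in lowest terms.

p'(t) = 2t.
p(2) = −3, p'(2) = 4, so t_1 = 2 − (−3)/4 = 11/4.

11/4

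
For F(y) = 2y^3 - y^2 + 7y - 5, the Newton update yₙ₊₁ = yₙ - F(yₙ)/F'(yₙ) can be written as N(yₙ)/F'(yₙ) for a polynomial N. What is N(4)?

F'(y) = 6y^2 - 2y + 7.
N(y) = y·F'(y) - F(y) = y·(6y^2 - 2y + 7) - (2y^3 - y^2 + 7y - 5) = 4y^3 - y^2 + 5.
N(4) = 245.

245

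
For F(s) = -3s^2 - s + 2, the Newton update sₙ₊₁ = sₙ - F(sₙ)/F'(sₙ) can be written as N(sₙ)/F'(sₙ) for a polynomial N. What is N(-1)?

F'(s) = -6s - 1.
N(s) = s·F'(s) - F(s) = s·(-6s - 1) - (-3s^2 - s + 2) = -3s^2 - 2.
N(-1) = -5.

-5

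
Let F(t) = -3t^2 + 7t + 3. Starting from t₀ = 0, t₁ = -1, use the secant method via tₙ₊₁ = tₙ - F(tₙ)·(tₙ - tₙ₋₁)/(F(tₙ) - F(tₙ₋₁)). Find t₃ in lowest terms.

F(0) = 3, F(-1) = -7. t₂ = (-1) - (-7)·((-1) - 0)/((-7) - 3) = -3/10.
F(-1) = -7, F(-3/10) = 63/100. t₃ = (-3/10) - (63/100)·((-3/10) - (-1))/((63/100) - (-7)) = -39/109.

-39/109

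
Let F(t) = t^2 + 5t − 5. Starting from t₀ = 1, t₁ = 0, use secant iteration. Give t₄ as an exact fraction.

240/281

F(1) = 1, F(0) = −5. t₂ = 0 − (−5)·(0 − 1)/((−5) − 1) = 5/6.
F(0) = −5, F(5/6) = −5/36. t₃ = (5/6) − (−5/36)·((5/6) − 0)/((−5/36) − (−5)) = 6/7.
F(5/6) = −5/36, F(6/7) = 1/49. t₄ = (6/7) − (1/49)·((6/7) − (5/6))/((1/49) − (−5/36)) = 240/281.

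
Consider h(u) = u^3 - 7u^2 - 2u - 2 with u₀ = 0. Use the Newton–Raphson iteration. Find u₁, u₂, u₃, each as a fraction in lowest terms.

h'(u) = 3u^2 - 14u - 2.
h(0) = -2, h'(0) = -2, so u₁ = 0 - (-2)/(-2) = -1.
h(-1) = -8, h'(-1) = 15, so u₂ = (-1) - (-8)/15 = -7/15.
h(-7/15) = -9088/3375, h'(-7/15) = 389/75, so u₃ = (-7/15) - (-9088/3375)/(389/75) = 919/17505.

u₁ = -1, u₂ = -7/15, u₃ = 919/17505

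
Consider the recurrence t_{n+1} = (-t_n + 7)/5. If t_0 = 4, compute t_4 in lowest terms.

732/625

t_1 = (-4 + 7)/5 = 3/5.
t_2 = (-(3/5) + 7)/5 = 32/25.
t_3 = (-(32/25) + 7)/5 = 143/125.
t_4 = (-(143/125) + 7)/5 = 732/625.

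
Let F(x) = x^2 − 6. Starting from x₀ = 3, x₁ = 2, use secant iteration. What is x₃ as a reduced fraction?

27/11

F(3) = 3, F(2) = −2. x₂ = 2 − (−2)·(2 − 3)/((−2) − 3) = 12/5.
F(2) = −2, F(12/5) = −6/25. x₃ = (12/5) − (−6/25)·((12/5) − 2)/((−6/25) − (−2)) = 27/11.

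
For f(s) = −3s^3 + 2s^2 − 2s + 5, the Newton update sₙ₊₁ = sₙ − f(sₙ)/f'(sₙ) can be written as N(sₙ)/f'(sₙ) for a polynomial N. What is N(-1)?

f'(s) = −9s^2 + 4s − 2.
N(s) = s·f'(s) − f(s) = s·(−9s^2 + 4s − 2) − (−3s^3 + 2s^2 − 2s + 5) = −6s^3 + 2s^2 − 5.
N(-1) = 3.

3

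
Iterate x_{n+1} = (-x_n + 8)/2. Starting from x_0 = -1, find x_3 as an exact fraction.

25/8

x_1 = (-(-1) + 8)/2 = 9/2.
x_2 = (-(9/2) + 8)/2 = 7/4.
x_3 = (-(7/4) + 8)/2 = 25/8.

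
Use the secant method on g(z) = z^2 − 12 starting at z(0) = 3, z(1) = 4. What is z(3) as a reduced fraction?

45/13

g(3) = −3, g(4) = 4. z(2) = 4 − 4·(4 − 3)/(4 − (−3)) = 24/7.
g(4) = 4, g(24/7) = −12/49. z(3) = (24/7) − (−12/49)·((24/7) − 4)/((−12/49) − 4) = 45/13.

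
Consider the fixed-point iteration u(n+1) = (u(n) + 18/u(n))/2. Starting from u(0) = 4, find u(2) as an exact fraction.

577/136

u(1) = (4 + 18/4)/2 = 17/4.
u(2) = (17/4 + 18/(17/4))/2 = 577/136.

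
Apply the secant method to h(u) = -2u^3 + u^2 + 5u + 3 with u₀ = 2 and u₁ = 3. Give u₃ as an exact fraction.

22893/11159

h(2) = 1, h(3) = -27. u₂ = 3 - (-27)·(3 - 2)/((-27) - 1) = 57/28.
h(3) = -27, h(57/28) = 4941/10976. u₃ = (57/28) - (4941/10976)·((57/28) - 3)/((4941/10976) - (-27)) = 22893/11159.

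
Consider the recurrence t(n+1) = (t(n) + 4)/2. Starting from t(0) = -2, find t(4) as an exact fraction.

29/8

t(1) = ((-2) + 4)/2 = 1.
t(2) = (1 + 4)/2 = 5/2.
t(3) = ((5/2) + 4)/2 = 13/4.
t(4) = ((13/4) + 4)/2 = 29/8.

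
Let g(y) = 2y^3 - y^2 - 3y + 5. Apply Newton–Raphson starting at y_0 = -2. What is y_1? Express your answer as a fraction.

-41/25

g'(y) = 6y^2 - 2y - 3.
g(-2) = -9, g'(-2) = 25, so y_1 = (-2) - (-9)/25 = -41/25.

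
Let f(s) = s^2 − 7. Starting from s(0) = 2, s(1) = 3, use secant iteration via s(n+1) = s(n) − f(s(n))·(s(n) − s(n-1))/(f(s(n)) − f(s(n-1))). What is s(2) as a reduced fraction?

13/5

f(2) = −3, f(3) = 2. s(2) = 3 − 2·(3 − 2)/(2 − (−3)) = 13/5.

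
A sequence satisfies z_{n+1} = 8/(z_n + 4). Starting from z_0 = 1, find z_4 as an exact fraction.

19/13

z_1 = 8/(1 + 4) = 8/5.
z_2 = 8/(8/5 + 4) = 10/7.
z_3 = 8/(10/7 + 4) = 28/19.
z_4 = 8/(28/19 + 4) = 19/13.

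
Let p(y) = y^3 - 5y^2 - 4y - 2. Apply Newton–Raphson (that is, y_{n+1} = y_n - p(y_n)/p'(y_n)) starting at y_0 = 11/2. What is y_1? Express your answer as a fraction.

734/127

p'(y) = 3y^2 - 10y - 4.
p(11/2) = -71/8, p'(11/2) = 127/4, so y_1 = (11/2) - (-71/8)/(127/4) = 734/127.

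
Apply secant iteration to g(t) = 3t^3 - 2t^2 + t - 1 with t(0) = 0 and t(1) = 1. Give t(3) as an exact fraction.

9/13

g(0) = -1, g(1) = 1. t(2) = 1 - 1·(1 - 0)/(1 - (-1)) = 1/2.
g(1) = 1, g(1/2) = -5/8. t(3) = (1/2) - (-5/8)·((1/2) - 1)/((-5/8) - 1) = 9/13.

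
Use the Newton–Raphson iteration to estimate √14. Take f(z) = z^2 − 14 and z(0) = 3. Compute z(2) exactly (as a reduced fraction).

f'(z) = 2z.
f(3) = −5, f'(3) = 6, so z(1) = 3 − (−5)/6 = 23/6.
f(23/6) = 25/36, f'(23/6) = 23/3, so z(2) = (23/6) − (25/36)/(23/3) = 1033/276.

1033/276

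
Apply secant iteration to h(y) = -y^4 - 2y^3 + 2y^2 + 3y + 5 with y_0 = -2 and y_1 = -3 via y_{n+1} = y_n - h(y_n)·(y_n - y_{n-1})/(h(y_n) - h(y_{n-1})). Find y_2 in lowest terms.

-47/20

h(-2) = 7, h(-3) = -13. y_2 = (-3) - (-13)·((-3) - (-2))/((-13) - 7) = -47/20.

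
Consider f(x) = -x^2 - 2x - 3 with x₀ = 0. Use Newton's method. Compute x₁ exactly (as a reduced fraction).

-3/2

f'(x) = -2x - 2.
f(0) = -3, f'(0) = -2, so x₁ = 0 - (-3)/(-2) = -3/2.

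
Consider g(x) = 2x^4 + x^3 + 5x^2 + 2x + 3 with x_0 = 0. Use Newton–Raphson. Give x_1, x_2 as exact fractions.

g'(x) = 8x^3 + 3x^2 + 10x + 2.
g(0) = 3, g'(0) = 2, so x_1 = 0 - 3/2 = -3/2.
g(-3/2) = 18, g'(-3/2) = -133/4, so x_2 = (-3/2) - 18/(-133/4) = -255/266.

x_1 = -3/2, x_2 = -255/266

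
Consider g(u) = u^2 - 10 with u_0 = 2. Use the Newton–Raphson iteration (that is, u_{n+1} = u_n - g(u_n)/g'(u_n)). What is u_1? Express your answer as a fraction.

g'(u) = 2u.
g(2) = -6, g'(2) = 4, so u_1 = 2 - (-6)/4 = 7/2.

7/2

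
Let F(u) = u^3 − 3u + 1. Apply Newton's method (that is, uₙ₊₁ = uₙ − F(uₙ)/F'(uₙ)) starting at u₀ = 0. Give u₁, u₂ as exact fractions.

u₁ = 1/3, u₂ = 25/72

F'(u) = 3u^2 − 3.
F(0) = 1, F'(0) = −3, so u₁ = 0 − 1/(−3) = 1/3.
F(1/3) = 1/27, F'(1/3) = −8/3, so u₂ = (1/3) − (1/27)/(−8/3) = 25/72.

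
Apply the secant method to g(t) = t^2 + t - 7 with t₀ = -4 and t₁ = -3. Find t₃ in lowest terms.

-99/31

g(-4) = 5, g(-3) = -1. t₂ = (-3) - (-1)·((-3) - (-4))/((-1) - 5) = -19/6.
g(-3) = -1, g(-19/6) = -5/36. t₃ = (-19/6) - (-5/36)·((-19/6) - (-3))/((-5/36) - (-1)) = -99/31.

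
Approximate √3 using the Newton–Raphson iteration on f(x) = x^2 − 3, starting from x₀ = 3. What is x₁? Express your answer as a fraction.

f'(x) = 2x.
f(3) = 6, f'(3) = 6, so x₁ = 3 − 6/6 = 2.

2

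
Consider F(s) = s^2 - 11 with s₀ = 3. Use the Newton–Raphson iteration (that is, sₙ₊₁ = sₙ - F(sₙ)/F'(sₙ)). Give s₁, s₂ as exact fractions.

s₁ = 10/3, s₂ = 199/60

F'(s) = 2s.
F(3) = -2, F'(3) = 6, so s₁ = 3 - (-2)/6 = 10/3.
F(10/3) = 1/9, F'(10/3) = 20/3, so s₂ = (10/3) - (1/9)/(20/3) = 199/60.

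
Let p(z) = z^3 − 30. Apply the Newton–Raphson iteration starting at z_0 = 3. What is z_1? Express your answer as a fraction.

p'(z) = 3z^2.
p(3) = −3, p'(3) = 27, so z_1 = 3 − (−3)/27 = 28/9.

28/9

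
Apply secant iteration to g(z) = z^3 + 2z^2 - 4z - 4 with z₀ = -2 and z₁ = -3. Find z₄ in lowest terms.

g(-2) = 4, g(-3) = -1. z₂ = (-3) - (-1)·((-3) - (-2))/((-1) - 4) = -14/5.
g(-3) = -1, g(-14/5) = 116/125. z₃ = (-14/5) - (116/125)·((-14/5) - (-3))/((116/125) - (-1)) = -698/241.
g(-14/5) = 116/125, g(-698/241) = 936004/13997521. z₄ = (-698/241) - (936004/13997521)·((-698/241) - (-14/5))/((936004/13997521) - (116/125)) = -9429097/3247224.

-9429097/3247224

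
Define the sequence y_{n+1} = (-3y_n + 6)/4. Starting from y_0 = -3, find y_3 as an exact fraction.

159/64

y_1 = (-3·(-3) + 6)/4 = 15/4.
y_2 = (-3·(15/4) + 6)/4 = -21/16.
y_3 = (-3·(-21/16) + 6)/4 = 159/64.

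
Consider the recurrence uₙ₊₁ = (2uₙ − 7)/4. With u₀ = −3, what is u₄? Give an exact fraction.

−111/32

u₁ = (2·(−3) − 7)/4 = −13/4.
u₂ = (2·(−13/4) − 7)/4 = −27/8.
u₃ = (2·(−27/8) − 7)/4 = −55/16.
u₄ = (2·(−55/16) − 7)/4 = −111/32.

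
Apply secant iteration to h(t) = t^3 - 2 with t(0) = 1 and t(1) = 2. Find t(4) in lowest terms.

989312/782041

h(1) = -1, h(2) = 6. t(2) = 2 - 6·(2 - 1)/(6 - (-1)) = 8/7.
h(2) = 6, h(8/7) = -174/343. t(3) = (8/7) - (-174/343)·((8/7) - 2)/((-174/343) - 6) = 75/62.
h(8/7) = -174/343, h(75/62) = -54781/238328. t(4) = (75/62) - (-54781/238328)·((75/62) - (8/7))/((-54781/238328) - (-174/343)) = 989312/782041.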